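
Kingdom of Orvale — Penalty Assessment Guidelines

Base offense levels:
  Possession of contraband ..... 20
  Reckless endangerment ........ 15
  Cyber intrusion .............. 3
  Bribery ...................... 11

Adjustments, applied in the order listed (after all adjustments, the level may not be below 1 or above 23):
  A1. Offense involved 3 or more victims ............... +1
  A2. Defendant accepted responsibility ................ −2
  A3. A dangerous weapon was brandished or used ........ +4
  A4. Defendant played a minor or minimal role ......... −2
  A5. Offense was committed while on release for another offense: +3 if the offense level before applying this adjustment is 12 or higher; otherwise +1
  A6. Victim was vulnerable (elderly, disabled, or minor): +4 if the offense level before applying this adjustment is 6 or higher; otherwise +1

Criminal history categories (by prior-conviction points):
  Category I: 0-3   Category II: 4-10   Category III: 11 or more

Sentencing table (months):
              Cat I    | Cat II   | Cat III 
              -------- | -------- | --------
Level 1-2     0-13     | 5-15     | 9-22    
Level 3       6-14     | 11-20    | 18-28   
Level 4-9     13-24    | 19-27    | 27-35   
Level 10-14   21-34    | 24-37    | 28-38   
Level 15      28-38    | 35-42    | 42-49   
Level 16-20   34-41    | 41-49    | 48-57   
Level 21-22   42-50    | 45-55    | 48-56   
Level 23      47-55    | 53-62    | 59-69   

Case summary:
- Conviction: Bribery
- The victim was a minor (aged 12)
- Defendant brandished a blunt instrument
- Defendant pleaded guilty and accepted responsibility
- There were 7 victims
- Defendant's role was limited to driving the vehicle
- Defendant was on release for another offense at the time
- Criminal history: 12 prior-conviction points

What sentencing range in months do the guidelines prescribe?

48-57 months

Base offense level for bribery: 11.
A1 applies: 11 + 1 = 12.
A2 applies: 12 − 2 = 10.
A3 applies: 10 + 4 = 14.
A4 applies: 14 − 2 = 12.
A5 applies (level before this adjustment is 12 ≥ 12, so +3): 12 + 3 = 15.
A6 applies (level before this adjustment is 15 ≥ 6, so +4): 15 + 4 = 19.
Final offense level: 19.
Criminal history: 12 prior points → Category III (11+).
Level 19 falls in the 16-20 band.
Grid: Level 16-20 × Category III = 48-57 months.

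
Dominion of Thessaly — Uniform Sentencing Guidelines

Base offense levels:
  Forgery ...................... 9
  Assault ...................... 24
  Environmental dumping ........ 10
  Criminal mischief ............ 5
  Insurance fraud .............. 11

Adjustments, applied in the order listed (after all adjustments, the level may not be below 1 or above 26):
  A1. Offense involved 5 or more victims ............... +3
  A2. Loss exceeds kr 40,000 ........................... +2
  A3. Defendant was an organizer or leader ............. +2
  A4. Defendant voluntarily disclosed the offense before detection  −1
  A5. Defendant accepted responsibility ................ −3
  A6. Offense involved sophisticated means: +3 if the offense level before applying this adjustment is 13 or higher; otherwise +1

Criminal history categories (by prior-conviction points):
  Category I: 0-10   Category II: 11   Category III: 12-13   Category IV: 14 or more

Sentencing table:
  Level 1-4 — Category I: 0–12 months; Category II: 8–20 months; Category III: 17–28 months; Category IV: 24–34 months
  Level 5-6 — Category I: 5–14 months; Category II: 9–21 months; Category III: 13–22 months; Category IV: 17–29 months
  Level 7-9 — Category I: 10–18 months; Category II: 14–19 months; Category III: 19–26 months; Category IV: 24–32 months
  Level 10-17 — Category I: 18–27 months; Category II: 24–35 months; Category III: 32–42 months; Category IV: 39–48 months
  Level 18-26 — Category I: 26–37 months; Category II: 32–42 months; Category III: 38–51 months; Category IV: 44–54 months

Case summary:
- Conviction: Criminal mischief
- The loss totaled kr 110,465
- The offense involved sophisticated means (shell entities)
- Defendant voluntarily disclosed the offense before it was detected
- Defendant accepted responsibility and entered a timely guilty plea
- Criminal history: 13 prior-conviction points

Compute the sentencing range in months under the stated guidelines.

17-28 months

Base offense level for criminal mischief: 5.
A1 does not apply.
A2 applies: 5 + 2 = 7.
A3 does not apply.
A4 applies: 7 − 1 = 6.
A5 applies: 6 − 3 = 3.
A6 applies (level before this adjustment is 3 < 13, so +1): 3 + 1 = 4.
Final offense level: 4.
Criminal history: 13 prior points → Category III (12-13).
Level 4 falls in the 1-4 band.
Grid: Level 1-4 × Category III = 17-28 months.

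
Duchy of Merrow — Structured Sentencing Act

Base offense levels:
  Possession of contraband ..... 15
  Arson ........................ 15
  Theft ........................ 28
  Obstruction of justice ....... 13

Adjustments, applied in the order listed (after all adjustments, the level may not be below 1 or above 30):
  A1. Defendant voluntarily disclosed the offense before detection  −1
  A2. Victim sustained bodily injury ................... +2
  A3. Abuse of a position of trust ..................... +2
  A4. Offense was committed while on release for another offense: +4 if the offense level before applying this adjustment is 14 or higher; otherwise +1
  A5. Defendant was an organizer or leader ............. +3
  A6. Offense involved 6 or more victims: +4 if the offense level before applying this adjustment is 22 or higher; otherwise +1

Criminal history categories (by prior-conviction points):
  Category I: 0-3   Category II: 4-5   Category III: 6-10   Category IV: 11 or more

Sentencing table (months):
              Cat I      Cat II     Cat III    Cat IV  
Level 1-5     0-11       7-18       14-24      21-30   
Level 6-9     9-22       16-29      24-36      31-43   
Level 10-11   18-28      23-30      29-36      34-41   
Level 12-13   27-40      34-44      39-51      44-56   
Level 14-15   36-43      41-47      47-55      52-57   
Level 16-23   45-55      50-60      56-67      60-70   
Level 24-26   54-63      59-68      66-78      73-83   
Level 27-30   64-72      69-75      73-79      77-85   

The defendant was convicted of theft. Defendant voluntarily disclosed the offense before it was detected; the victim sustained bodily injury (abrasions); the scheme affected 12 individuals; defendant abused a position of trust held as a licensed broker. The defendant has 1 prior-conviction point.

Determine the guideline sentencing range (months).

64-72 months

Base offense level for theft: 28.
A1 applies: 28 − 1 = 27.
A2 applies: 27 + 2 = 29.
A3 applies: 29 + 2 = 31.
A4 does not apply.
A5 does not apply.
A6 applies (level before this adjustment is 31 ≥ 22, so +4): 31 + 4 = 35.
Level 35 exceeds the maximum of 30; capped at 30.
Final offense level: 30.
Criminal history: 1 prior point → Category I (0-3).
Level 30 falls in the 27-30 band.
Grid: Level 27-30 × Category I = 64-72 months.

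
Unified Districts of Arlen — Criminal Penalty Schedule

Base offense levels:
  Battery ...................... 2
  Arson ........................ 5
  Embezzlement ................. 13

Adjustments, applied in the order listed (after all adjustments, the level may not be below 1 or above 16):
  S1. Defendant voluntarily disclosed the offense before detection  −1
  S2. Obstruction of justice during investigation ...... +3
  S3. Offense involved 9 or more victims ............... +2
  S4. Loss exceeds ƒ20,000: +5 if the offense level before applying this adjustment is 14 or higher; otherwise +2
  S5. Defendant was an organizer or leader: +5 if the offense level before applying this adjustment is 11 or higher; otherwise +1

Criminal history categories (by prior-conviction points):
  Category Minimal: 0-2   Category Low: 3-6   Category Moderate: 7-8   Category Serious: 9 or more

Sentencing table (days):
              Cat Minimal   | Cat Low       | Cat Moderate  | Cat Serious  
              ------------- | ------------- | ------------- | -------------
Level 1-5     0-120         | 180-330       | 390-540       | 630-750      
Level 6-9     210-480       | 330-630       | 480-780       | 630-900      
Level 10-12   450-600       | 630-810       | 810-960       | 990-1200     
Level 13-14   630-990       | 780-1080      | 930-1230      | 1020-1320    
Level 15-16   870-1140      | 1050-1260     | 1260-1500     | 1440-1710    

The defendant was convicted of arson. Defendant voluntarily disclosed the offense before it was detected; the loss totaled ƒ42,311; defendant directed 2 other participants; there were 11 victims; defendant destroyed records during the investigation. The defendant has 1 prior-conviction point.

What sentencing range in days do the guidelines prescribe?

Base offense level for arson: 5.
S1 applies: 5 − 1 = 4.
S2 applies: 4 + 3 = 7.
S3 applies: 7 + 2 = 9.
S4 applies (level before this adjustment is 9 < 14, so +2): 9 + 2 = 11.
S5 applies (level before this adjustment is 11 ≥ 11, so +5): 11 + 5 = 16.
Final offense level: 16.
Criminal history: 1 prior point → Category Minimal (0-2).
Level 16 falls in the 15-16 band.
Grid: Level 15-16 × Category Minimal = 870-1140 days.

870-1140 days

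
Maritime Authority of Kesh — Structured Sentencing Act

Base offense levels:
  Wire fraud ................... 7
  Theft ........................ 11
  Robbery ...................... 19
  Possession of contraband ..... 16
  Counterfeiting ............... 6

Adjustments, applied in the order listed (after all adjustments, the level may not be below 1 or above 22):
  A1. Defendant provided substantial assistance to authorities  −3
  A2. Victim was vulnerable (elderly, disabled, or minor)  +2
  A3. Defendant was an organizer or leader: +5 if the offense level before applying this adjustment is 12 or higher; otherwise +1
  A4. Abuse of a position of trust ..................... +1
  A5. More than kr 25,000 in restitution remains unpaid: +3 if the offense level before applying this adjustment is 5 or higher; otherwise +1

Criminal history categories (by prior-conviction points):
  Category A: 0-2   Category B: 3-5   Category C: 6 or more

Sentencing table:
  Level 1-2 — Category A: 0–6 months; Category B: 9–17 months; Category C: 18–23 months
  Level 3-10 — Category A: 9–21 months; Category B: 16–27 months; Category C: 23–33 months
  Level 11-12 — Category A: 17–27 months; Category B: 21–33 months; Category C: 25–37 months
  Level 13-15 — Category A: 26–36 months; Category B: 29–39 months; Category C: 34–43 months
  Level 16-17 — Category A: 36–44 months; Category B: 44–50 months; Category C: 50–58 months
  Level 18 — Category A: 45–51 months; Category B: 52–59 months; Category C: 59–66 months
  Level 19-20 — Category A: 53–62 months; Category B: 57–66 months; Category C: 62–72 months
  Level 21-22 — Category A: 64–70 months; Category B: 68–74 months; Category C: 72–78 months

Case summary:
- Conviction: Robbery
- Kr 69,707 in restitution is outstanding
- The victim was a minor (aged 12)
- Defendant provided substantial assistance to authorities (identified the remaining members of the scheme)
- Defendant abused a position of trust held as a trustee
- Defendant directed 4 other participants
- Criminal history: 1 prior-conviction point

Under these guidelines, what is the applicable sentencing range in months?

64-70 months

Base offense level for robbery: 19.
A1 applies: 19 − 3 = 16.
A2 applies: 16 + 2 = 18.
A3 applies (level before this adjustment is 18 ≥ 12, so +5): 18 + 5 = 23.
A4 applies: 23 + 1 = 24.
A5 applies (level before this adjustment is 24 ≥ 5, so +3): 24 + 3 = 27.
Level 27 exceeds the maximum of 22; capped at 22.
Final offense level: 22.
Criminal history: 1 prior point → Category A (0-2).
Level 22 falls in the 21-22 band.
Grid: Level 21-22 × Category A = 64-70 months.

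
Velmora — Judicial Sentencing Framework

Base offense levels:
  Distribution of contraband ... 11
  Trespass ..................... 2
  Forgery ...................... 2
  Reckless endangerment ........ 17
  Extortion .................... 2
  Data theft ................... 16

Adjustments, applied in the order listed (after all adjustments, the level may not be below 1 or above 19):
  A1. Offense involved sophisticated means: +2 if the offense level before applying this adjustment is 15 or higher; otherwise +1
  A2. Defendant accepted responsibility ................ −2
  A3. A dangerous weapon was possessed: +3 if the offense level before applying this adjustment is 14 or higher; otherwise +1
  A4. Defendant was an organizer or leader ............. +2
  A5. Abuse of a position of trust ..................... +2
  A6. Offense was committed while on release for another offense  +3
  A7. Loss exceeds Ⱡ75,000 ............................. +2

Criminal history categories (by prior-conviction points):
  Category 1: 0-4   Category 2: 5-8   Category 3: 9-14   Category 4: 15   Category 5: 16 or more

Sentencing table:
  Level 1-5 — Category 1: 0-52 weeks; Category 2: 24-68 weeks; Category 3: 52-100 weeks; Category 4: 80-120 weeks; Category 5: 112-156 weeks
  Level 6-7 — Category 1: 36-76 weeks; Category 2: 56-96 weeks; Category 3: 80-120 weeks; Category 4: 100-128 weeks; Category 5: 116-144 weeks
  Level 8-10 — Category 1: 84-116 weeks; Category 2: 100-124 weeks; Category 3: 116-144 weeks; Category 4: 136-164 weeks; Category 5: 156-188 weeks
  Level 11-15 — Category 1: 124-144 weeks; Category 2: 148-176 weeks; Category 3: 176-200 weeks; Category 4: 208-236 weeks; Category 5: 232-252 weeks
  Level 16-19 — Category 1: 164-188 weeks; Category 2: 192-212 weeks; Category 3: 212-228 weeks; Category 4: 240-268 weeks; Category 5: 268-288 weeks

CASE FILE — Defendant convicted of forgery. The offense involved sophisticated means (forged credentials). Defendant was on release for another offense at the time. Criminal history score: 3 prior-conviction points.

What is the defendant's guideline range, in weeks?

Base offense level for forgery: 2.
A1 applies (level before this adjustment is 2 < 15, so +1): 2 + 1 = 3.
A2 does not apply.
A3 does not apply.
A5 does not apply.
A6 applies: 3 + 3 = 6.
Final offense level: 6.
Criminal history: 3 prior points → Category 1 (0-4).
Level 6 falls in the 6-7 band.
Grid: Level 6-7 × Category 1 = 36-76 weeks.

36-76 weeks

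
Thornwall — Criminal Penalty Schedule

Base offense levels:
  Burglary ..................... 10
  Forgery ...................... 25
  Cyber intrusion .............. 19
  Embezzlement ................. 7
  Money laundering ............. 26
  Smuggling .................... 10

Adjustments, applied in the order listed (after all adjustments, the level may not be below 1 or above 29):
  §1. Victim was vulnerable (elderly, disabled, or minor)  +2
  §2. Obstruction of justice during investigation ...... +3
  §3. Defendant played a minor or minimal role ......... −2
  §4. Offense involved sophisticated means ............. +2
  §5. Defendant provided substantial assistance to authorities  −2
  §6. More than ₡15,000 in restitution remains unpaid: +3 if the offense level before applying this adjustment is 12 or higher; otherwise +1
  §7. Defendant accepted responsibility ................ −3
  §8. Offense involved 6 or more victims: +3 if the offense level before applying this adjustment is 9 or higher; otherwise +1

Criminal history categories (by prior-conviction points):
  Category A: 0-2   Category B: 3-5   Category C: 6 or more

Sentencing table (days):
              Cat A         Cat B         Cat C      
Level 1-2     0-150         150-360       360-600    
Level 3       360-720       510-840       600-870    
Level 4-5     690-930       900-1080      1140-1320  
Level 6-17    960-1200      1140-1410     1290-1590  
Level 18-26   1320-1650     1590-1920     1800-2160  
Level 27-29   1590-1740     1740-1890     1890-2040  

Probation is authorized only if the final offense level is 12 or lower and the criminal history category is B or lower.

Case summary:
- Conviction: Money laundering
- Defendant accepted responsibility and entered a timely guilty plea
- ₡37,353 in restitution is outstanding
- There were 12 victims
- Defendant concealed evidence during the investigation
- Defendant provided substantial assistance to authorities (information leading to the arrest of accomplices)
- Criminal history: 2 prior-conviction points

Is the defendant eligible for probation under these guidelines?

No

Base offense level for money laundering: 26.
§1 does not apply.
§2 applies: 26 + 3 = 29.
§3 does not apply.
§5 applies: 29 − 2 = 27.
§6 applies (level before this adjustment is 27 ≥ 12, so +3): 27 + 3 = 30.
§7 applies: 30 − 3 = 27.
§8 applies (level before this adjustment is 27 ≥ 9, so +3): 27 + 3 = 30.
Level 30 exceeds the maximum of 29; capped at 29.
Final offense level: 29.
Criminal history: 2 prior points → Category A (0-2).
Level 29 falls in the 27-29 band.
Grid: Level 27-29 × Category A = 1590-1740 days.
Probation check: level 29 > 12 and category A ≤ B → not eligible.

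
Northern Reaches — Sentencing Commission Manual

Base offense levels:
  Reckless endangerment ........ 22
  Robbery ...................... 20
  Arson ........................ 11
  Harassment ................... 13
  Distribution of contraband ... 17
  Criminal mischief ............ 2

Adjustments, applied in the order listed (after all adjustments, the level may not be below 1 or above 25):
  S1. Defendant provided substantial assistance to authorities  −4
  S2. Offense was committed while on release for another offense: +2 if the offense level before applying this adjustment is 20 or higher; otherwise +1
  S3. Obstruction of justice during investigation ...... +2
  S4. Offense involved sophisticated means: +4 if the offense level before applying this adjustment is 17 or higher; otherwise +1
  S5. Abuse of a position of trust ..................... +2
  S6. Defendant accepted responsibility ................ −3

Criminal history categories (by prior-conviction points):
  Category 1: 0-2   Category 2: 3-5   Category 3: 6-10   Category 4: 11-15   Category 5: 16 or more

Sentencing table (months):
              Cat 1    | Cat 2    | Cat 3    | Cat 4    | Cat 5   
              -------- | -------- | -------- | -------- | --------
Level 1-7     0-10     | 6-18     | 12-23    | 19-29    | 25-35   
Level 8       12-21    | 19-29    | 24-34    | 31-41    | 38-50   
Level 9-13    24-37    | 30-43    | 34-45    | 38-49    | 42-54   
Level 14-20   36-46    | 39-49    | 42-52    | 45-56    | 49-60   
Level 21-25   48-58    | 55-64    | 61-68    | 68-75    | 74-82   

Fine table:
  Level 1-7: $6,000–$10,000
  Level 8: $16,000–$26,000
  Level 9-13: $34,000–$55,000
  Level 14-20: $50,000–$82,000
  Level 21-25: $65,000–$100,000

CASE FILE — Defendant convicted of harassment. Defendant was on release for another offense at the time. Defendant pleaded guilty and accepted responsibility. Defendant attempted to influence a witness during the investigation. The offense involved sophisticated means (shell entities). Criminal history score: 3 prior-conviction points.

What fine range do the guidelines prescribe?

$50,000–$82,000

Base offense level for harassment: 13.
S2 applies (level before this adjustment is 13 < 20, so +1): 13 + 1 = 14.
S3 applies: 14 + 2 = 16.
S4 applies (level before this adjustment is 16 < 17, so +1): 16 + 1 = 17.
S6 applies: 17 − 3 = 14.
Final offense level: 14.
Level 14 falls in the 14-20 band.
Fine table: Level 14-20 → $50,000–$82,000.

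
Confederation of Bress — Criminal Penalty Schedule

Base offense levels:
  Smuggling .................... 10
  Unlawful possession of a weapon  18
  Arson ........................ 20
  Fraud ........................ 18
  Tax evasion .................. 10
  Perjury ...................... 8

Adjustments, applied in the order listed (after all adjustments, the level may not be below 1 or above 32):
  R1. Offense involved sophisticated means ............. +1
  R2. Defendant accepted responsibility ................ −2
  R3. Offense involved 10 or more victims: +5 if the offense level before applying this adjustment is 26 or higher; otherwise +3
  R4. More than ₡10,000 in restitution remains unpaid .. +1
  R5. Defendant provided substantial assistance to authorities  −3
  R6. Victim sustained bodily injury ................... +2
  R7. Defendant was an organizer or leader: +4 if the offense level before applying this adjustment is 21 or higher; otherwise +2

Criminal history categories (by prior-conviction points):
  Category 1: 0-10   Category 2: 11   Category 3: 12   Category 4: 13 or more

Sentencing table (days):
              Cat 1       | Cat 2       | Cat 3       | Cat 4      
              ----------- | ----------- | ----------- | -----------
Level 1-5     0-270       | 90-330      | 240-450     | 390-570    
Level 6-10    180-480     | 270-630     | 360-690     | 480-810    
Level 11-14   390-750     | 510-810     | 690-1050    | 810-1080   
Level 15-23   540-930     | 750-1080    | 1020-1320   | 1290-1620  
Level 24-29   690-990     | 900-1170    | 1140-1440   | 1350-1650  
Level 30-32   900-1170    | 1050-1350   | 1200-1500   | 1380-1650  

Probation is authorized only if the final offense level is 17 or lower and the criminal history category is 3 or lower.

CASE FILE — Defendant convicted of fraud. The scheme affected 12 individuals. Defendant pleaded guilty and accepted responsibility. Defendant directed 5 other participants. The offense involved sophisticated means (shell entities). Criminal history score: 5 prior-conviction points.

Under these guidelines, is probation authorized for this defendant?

No

Base offense level for fraud: 18.
R1 applies: 18 + 1 = 19.
R2 applies: 19 − 2 = 17.
R3 applies (level before this adjustment is 17 < 26, so +3): 17 + 3 = 20.
R4 does not apply.
R5 does not apply.
R6 does not apply.
R7 applies (level before this adjustment is 20 < 21, so +2): 20 + 2 = 22.
Final offense level: 22.
Criminal history: 5 prior points → Category 1 (0-10).
Level 22 falls in the 15-23 band.
Grid: Level 15-23 × Category 1 = 540-930 days.
Probation check: level 22 > 17 and category 1 ≤ 3 → not eligible.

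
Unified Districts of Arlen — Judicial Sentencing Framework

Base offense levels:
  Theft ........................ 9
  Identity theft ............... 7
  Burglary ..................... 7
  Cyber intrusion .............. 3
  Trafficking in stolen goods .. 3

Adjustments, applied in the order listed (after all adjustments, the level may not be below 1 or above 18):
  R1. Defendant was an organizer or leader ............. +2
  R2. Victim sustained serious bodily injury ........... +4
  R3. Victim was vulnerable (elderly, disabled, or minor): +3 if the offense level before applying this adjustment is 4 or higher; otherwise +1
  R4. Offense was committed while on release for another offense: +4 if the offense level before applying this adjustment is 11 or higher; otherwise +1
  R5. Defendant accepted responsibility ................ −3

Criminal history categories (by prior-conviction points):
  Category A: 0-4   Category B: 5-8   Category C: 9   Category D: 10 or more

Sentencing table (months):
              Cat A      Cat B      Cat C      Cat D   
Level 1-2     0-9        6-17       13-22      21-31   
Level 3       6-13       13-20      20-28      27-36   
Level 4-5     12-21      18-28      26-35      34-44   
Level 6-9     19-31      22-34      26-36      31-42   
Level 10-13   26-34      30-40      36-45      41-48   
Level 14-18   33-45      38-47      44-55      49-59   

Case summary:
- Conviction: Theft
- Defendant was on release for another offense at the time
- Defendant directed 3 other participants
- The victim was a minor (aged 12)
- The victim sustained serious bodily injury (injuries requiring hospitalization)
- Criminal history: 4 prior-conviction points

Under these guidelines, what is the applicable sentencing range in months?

Base offense level for theft: 9.
R1 applies: 9 + 2 = 11.
R2 applies: 11 + 4 = 15.
R3 applies (level before this adjustment is 15 ≥ 4, so +3): 15 + 3 = 18.
R4 applies (level before this adjustment is 18 ≥ 11, so +4): 18 + 4 = 22.
Level 22 exceeds the maximum of 18; capped at 18.
Final offense level: 18.
Criminal history: 4 prior points → Category A (0-4).
Level 18 falls in the 14-18 band.
Grid: Level 14-18 × Category A = 33-45 months.

33-45 months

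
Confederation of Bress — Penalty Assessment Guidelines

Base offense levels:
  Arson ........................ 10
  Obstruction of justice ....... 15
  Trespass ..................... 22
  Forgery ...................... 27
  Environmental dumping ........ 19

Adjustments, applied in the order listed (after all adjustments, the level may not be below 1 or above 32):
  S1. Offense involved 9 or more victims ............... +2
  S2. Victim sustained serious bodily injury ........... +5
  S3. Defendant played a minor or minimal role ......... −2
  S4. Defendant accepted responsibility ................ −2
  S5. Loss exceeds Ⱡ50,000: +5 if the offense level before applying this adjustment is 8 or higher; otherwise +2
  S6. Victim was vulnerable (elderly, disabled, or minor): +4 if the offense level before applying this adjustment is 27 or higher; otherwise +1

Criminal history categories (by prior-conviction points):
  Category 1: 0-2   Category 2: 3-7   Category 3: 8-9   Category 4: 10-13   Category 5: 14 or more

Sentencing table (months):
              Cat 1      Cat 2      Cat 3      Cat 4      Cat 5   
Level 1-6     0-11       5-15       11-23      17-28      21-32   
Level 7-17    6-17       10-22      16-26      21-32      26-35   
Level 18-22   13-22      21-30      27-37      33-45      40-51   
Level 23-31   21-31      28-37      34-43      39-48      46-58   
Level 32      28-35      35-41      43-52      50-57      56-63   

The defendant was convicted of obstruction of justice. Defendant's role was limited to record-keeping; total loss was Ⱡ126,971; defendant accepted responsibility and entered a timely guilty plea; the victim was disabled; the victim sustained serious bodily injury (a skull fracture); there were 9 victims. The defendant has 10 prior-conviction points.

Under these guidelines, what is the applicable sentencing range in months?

39-48 months

Base offense level for obstruction of justice: 15.
S1 applies: 15 + 2 = 17.
S2 applies: 17 + 5 = 22.
S3 applies: 22 − 2 = 20.
S4 applies: 20 − 2 = 18.
S5 applies (level before this adjustment is 18 ≥ 8, so +5): 18 + 5 = 23.
S6 applies (level before this adjustment is 23 < 27, so +1): 23 + 1 = 24.
Final offense level: 24.
Criminal history: 10 prior points → Category 4 (10-13).
Level 24 falls in the 23-31 band.
Grid: Level 23-31 × Category 4 = 39-48 months.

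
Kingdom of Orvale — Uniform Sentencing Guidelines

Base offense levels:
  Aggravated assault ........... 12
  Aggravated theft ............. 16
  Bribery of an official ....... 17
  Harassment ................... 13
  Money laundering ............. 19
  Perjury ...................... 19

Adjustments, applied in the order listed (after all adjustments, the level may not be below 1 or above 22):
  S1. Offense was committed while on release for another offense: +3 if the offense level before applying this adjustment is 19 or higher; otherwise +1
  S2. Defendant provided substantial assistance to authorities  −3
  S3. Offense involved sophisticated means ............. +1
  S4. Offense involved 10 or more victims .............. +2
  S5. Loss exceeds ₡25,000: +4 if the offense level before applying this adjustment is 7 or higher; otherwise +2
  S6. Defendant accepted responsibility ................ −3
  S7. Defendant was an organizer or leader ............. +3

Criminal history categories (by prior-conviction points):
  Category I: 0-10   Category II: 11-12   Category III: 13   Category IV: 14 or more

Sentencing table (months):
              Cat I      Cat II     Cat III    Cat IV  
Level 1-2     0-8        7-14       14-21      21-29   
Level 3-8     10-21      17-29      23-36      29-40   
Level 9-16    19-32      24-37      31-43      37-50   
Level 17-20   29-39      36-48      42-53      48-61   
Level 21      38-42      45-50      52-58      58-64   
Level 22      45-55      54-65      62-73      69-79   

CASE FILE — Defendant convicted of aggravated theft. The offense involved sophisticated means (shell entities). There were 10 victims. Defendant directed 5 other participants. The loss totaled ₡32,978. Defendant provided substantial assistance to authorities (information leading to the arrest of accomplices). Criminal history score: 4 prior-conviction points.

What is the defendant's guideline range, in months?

Base offense level for aggravated theft: 16.
S2 applies: 16 − 3 = 13.
S3 applies: 13 + 1 = 14.
S4 applies: 14 + 2 = 16.
S5 applies (level before this adjustment is 16 ≥ 7, so +4): 16 + 4 = 20.
S6 does not apply.
S7 applies: 20 + 3 = 23.
Level 23 exceeds the maximum of 22; capped at 22.
Final offense level: 22.
Criminal history: 4 prior points → Category I (0-10).
Level 22 falls in the 22 band.
Grid: Level 22 × Category I = 45-55 months.

45-55 months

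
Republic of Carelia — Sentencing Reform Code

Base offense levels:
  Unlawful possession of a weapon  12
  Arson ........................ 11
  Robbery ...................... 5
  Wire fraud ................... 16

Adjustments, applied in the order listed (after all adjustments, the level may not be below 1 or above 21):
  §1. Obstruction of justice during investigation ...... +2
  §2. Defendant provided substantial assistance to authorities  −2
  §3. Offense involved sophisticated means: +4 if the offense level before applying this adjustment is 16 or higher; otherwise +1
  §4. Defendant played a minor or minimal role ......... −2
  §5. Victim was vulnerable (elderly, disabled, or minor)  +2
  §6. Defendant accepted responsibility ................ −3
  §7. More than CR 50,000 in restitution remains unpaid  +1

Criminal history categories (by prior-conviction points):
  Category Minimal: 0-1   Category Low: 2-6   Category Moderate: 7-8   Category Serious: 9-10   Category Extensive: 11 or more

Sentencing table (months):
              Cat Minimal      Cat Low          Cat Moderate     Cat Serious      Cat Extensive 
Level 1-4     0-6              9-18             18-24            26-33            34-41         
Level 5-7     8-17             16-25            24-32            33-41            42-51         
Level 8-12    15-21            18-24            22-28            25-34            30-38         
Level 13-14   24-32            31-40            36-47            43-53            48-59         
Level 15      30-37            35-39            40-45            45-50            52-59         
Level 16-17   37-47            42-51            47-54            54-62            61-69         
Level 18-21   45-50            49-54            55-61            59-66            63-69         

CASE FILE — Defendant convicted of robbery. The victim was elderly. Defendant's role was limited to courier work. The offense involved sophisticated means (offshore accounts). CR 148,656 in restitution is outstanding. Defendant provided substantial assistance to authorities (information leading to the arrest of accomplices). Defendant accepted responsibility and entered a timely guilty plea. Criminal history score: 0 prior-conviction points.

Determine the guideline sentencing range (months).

Base offense level for robbery: 5.
§2 applies: 5 − 2 = 3.
§3 applies (level before this adjustment is 3 < 16, so +1): 3 + 1 = 4.
§4 applies: 4 − 2 = 2.
§5 applies: 2 + 2 = 4.
§6 applies: 4 − 3 = 1.
§7 applies: 1 + 1 = 2.
Final offense level: 2.
Criminal history: 0 prior points → Category Minimal (0-1).
Level 2 falls in the 1-4 band.
Grid: Level 1-4 × Category Minimal = 0-6 months.

0-6 months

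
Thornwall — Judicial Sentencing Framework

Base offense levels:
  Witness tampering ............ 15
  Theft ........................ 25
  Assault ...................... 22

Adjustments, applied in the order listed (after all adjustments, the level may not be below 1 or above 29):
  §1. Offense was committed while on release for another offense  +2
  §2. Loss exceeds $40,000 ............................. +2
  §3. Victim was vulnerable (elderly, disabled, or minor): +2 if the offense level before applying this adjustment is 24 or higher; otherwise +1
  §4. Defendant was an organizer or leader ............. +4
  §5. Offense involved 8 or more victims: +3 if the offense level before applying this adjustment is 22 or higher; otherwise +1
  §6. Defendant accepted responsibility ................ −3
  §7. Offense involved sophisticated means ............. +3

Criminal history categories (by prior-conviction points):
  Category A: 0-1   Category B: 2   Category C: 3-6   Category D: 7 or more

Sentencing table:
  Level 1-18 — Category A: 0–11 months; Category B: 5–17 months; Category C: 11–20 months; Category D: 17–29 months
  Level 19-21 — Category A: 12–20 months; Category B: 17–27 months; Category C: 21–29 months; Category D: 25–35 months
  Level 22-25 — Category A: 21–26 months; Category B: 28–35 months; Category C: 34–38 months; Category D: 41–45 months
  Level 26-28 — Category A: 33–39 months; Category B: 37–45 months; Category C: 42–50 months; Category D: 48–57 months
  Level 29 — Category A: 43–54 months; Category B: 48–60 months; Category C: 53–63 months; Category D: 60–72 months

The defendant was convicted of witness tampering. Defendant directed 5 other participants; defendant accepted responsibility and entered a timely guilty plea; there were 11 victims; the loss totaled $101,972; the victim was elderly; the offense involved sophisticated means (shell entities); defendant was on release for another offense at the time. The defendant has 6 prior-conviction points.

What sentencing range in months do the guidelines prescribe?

Base offense level for witness tampering: 15.
§1 applies: 15 + 2 = 17.
§2 applies: 17 + 2 = 19.
§3 applies (level before this adjustment is 19 < 24, so +1): 19 + 1 = 20.
§4 applies: 20 + 4 = 24.
§5 applies (level before this adjustment is 24 ≥ 22, so +3): 24 + 3 = 27.
§6 applies: 27 − 3 = 24.
§7 applies: 24 + 3 = 27.
Final offense level: 27.
Criminal history: 6 prior points → Category C (3-6).
Level 27 falls in the 26-28 band.
Grid: Level 26-28 × Category C = 42-50 months.

42-50 months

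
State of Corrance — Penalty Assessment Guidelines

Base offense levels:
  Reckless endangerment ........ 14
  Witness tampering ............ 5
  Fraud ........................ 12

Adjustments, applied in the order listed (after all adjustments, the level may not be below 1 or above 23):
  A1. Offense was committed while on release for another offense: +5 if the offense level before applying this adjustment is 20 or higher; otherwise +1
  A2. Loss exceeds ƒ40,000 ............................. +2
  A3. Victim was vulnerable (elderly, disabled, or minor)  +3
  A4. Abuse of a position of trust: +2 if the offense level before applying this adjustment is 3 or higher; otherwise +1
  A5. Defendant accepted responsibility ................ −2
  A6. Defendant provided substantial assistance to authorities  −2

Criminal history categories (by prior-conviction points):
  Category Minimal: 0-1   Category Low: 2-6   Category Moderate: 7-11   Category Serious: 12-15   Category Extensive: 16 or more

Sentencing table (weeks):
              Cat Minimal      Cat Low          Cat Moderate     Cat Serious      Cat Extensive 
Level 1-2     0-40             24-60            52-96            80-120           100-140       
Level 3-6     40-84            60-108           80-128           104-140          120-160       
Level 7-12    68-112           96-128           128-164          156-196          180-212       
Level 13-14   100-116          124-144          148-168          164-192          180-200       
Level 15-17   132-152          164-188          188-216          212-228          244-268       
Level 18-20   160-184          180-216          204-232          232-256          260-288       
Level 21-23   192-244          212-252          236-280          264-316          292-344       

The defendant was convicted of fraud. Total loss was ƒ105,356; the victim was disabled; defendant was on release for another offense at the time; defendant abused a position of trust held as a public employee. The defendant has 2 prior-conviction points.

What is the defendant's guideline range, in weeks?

180-216 weeks

Base offense level for fraud: 12.
A1 applies (level before this adjustment is 12 < 20, so +1): 12 + 1 = 13.
A2 applies: 13 + 2 = 15.
A3 applies: 15 + 3 = 18.
A4 applies (level before this adjustment is 18 ≥ 3, so +2): 18 + 2 = 20.
A6 does not apply.
Final offense level: 20.
Criminal history: 2 prior points → Category Low (2-6).
Level 20 falls in the 18-20 band.
Grid: Level 18-20 × Category Low = 180-216 weeks.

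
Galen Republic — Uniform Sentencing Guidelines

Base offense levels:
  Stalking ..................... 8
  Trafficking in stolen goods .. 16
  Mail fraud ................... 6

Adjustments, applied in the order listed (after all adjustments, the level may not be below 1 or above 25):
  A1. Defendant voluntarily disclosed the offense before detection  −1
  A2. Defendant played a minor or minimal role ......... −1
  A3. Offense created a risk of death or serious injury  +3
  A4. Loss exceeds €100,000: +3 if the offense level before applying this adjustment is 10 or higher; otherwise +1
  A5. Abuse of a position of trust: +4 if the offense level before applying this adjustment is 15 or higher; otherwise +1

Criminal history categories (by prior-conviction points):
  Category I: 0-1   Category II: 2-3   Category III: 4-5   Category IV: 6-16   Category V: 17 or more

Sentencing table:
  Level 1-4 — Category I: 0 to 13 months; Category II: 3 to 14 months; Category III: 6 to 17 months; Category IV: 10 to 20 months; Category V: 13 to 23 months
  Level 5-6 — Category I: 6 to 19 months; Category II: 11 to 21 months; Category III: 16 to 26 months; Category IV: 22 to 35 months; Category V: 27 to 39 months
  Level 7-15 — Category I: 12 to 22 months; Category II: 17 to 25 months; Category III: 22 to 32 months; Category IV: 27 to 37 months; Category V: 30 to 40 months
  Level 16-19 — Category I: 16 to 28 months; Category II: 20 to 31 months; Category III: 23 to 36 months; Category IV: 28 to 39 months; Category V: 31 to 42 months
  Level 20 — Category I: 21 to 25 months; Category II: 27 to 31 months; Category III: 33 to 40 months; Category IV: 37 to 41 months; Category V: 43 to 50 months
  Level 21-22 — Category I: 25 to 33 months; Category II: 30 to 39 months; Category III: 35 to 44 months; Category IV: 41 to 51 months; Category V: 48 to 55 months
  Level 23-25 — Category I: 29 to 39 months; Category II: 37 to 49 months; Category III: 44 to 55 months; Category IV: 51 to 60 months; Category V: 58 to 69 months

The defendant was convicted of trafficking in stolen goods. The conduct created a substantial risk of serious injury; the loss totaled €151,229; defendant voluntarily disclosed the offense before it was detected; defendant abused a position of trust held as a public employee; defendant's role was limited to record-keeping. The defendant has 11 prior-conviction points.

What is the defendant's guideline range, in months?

Base offense level for trafficking in stolen goods: 16.
A1 applies: 16 − 1 = 15.
A2 applies: 15 − 1 = 14.
A3 applies: 14 + 3 = 17.
A4 applies (level before this adjustment is 17 ≥ 10, so +3): 17 + 3 = 20.
A5 applies (level before this adjustment is 20 ≥ 15, so +4): 20 + 4 = 24.
Final offense level: 24.
Criminal history: 11 prior points → Category IV (6-16).
Level 24 falls in the 23-25 band.
Grid: Level 23-25 × Category IV = 51-60 months.

51-60 months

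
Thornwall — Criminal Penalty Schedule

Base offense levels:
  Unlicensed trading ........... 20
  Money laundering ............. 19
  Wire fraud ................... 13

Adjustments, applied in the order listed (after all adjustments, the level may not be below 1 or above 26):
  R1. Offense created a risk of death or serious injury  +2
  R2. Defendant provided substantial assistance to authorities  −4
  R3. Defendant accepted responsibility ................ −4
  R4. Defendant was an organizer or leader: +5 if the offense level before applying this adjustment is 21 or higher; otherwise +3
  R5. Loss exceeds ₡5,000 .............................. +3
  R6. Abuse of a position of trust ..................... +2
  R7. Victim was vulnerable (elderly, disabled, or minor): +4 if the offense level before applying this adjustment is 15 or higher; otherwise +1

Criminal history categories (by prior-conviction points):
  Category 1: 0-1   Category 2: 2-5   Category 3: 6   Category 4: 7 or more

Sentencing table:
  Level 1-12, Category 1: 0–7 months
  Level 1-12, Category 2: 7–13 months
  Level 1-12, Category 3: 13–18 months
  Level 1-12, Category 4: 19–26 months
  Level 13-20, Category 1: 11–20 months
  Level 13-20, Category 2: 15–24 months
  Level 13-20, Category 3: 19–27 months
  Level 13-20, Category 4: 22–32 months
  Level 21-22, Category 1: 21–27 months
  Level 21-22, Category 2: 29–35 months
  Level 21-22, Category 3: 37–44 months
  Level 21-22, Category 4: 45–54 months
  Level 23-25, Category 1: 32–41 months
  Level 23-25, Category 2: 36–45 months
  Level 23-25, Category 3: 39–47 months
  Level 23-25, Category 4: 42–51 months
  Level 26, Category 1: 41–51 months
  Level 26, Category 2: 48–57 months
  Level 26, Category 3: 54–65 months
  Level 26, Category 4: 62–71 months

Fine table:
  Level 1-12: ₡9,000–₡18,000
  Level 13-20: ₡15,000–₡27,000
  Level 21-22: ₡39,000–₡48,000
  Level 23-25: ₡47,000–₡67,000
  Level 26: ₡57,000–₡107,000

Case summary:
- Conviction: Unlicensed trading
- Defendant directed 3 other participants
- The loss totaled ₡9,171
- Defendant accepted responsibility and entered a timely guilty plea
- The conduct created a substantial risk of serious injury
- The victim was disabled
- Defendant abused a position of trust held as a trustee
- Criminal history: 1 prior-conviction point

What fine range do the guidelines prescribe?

₡57,000–₡107,000

Base offense level for unlicensed trading: 20.
R1 applies: 20 + 2 = 22.
R3 applies: 22 − 4 = 18.
R4 applies (level before this adjustment is 18 < 21, so +3): 18 + 3 = 21.
R5 applies: 21 + 3 = 24.
R6 applies: 24 + 2 = 26.
R7 applies (level before this adjustment is 26 ≥ 15, so +4): 26 + 4 = 30.
Level 30 exceeds the maximum of 26; capped at 26.
Final offense level: 26.
Level 26 falls in the 26 band.
Fine table: Level 26 → ₡57,000–₡107,000.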